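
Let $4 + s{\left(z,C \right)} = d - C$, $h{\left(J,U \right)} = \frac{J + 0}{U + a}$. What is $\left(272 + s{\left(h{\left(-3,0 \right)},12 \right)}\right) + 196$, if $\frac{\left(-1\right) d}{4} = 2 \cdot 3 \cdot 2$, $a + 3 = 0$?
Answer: $404$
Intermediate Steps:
$a = -3$ ($a = -3 + 0 = -3$)
$h{\left(J,U \right)} = \frac{J}{-3 + U}$ ($h{\left(J,U \right)} = \frac{J + 0}{U - 3} = \frac{J}{-3 + U}$)
$d = -48$ ($d = - 4 \cdot 2 \cdot 3 \cdot 2 = - 4 \cdot 6 \cdot 2 = \left(-4\right) 12 = -48$)
$s{\left(z,C \right)} = -52 - C$ ($s{\left(z,C \right)} = -4 - \left(48 + C\right) = -52 - C$)
$\left(272 + s{\left(h{\left(-3,0 \right)},12 \right)}\right) + 196 = \left(272 - 64\right) + 196 = 208 + 196 = 404$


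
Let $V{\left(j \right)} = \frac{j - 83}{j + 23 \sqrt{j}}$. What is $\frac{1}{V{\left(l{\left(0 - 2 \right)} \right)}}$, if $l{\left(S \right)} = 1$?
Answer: $- \frac{12}{41} \approx -0.29268$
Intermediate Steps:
$V{\left(j \right)} = \frac{-83 + j}{j + 23 \sqrt{j}}$
$\frac{1}{V{\left(l{\left(0 - 2 \right)} \right)}} = \frac{1}{\frac{1}{1 + 23 \sqrt{1}} \left(-83 + 1\right)} = \frac{1}{\frac{1}{1 + 23 \cdot 1} \left(-82\right)} = \frac{1}{\frac{1}{1 + 23} \left(-82\right)} = \frac{1}{\frac{1}{24} \left(-82\right)} = \frac{1}{- \frac{41}{12}} = - \frac{12}{41}$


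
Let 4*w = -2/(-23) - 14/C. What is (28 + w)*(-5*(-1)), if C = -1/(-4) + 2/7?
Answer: 14827/138 ≈ 107.44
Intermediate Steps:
C = 15/28 (C = -1*(-¼) + 2*(⅐) = ¼ + 2/7 = 15/28 ≈ 0.53571)
w = -4493/690 (w = (-2/(-23) - 14/15/28)/4 = (-2*(-1/23) - 14*28/15)/4 = (2/23 - 392/15)/4 = (¼)*(-8986/345) = -4493/690 ≈ -6.5116)
(28 + w)*(-5*(-1)) = (28 - 4493/690)*(-5*(-1)) = (14827/690)*5 = 14827/138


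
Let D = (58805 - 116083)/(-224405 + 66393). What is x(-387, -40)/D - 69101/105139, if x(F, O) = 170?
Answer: 1410145028241/3011075821 ≈ 468.32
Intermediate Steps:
D = 28639/79006 (D = -57278/(-158012) = -57278*(-1/158012) = 28639/79006 ≈ 0.36249)
x(-387, -40)/D - 69101/105139 = 170/(28639/79006) - 69101/105139 = 170*(79006/28639) - 69101*1/105139 = 13431020/28639 - 69101/105139 = 1410145028241/3011075821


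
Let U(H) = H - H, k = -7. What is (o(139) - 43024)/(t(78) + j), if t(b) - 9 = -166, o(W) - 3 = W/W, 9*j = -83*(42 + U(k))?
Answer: 129060/1633 ≈ 79.032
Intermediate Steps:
U(H) = 0
j = -1162/3 (j = (-83*(42 + 0))/9 = (-83*42)/9 = (⅑)*(-3486) = -1162/3 ≈ -387.33)
o(W) = 4 (o(W) = 3 + W/W = 3 + 1 = 4)
t(b) = -157 (t(b) = 9 - 166 = -157)
(o(139) - 43024)/(t(78) + j) = (4 - 43024)/(-157 - 1162/3) = -43020/(-1633/3) = -43020*(-3/1633) = 129060/1633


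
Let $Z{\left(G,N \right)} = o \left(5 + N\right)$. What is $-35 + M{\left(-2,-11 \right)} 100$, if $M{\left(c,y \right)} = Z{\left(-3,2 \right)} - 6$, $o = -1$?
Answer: $-1335$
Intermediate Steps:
$Z{\left(G,N \right)} = -5 - N$ ($Z{\left(G,N \right)} = - (5 + N) = -5 - N$)
$M{\left(c,y \right)} = -13$ ($M{\left(c,y \right)} = \left(-5 - 2\right) - 6 = -7 - 6 = -13$)
$-35 + M{\left(-2,-11 \right)} 100 = -35 - 1300 = -1335$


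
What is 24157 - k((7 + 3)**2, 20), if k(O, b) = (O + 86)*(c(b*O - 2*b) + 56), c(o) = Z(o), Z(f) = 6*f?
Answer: -2173619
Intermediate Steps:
c(o) = 6*o
k(O, b) = (86 + O)*(56 - 12*b + 6*O*b) (k(O, b) = (O + 86)*(6*(b*O - 2*b) + 56) = (86 + O)*(6*(O*b - 2*b) + 56) = (86 + O)*(6*(-2*b + O*b) + 56) = (86 + O)*((-12*b + 6*O*b) + 56) = (86 + O)*(56 - 12*b + 6*O*b))
24157 - k((7 + 3)**2, 20) = 24157 - (4816 - 1032*20 + 56*(7 + 3)**2 + 6*20*((7 + 3)**2)**2 + 504*(7 + 3)**2*20) = 24157 - (4816 - 20640 + 56*10**2 + 6*20*(10**2)**2 + 504*10**2*20) = 24157 - (4816 - 20640 + 56*100 + 6*20*100**2 + 504*100*20) = 24157 - (4816 - 20640 + 5600 + 6*20*10000 + 1008000) = 24157 - (4816 - 20640 + 5600 + 1200000 + 1008000) = 24157 - 1*2197776 = 24157 - 2197776 = -2173619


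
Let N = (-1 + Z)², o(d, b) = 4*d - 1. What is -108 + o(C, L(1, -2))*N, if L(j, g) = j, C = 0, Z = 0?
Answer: -109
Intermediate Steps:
o(d, b) = -1 + 4*d
N = 1 (N = (-1 + 0)² = (-1)² = 1)
-108 + o(C, L(1, -2))*N = -108 + (-1 + 4*0)*1 = -108 + (-1 + 0)*1 = -108 - 1*1 = -108 - 1 = -109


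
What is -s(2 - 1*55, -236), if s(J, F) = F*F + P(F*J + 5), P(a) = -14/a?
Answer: -696924034/12513 ≈ -55696.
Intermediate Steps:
s(J, F) = F**2 - 14/(5 + F*J) (s(J, F) = F*F - 14/(F*J + 5) = F**2 - 14/(5 + F*J))
-s(2 - 1*55, -236) = -(-14 + (-236)**2*(5 - 236*(2 - 1*55)))/(5 - 236*(2 - 1*55)) = -(-14 + 55696*(5 - 236*(2 - 55)))/(5 - 236*(2 - 55)) = -(-14 + 55696*(5 - 236*(-53)))/(5 - 236*(-53)) = -(-14 + 55696*(5 + 12508))/(5 + 12508) = -(-14 + 55696*12513)/12513 = -(-14 + 696924048)/12513 = -696924034/12513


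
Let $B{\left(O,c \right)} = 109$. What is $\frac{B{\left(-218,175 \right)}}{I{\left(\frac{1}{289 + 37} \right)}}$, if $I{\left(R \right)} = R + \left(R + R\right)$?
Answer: $\frac{35534}{3} \approx 11845.0$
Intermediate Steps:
$I{\left(R \right)} = 3 R$ ($I{\left(R \right)} = R + 2 R = 3 R$)
$\frac{B{\left(-218,175 \right)}}{I{\left(\frac{1}{289 + 37} \right)}} = \frac{109}{3 \frac{1}{289 + 37}} = \frac{109}{3 \cdot \frac{1}{326}} = \frac{109}{\frac{3}{326}} = 109 \cdot \frac{326}{3} = \frac{35534}{3}$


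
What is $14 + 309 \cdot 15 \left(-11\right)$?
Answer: $-50971$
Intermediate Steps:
$14 + 309 \cdot 15 \left(-11\right) = 14 + 309 \left(-165\right) = 14 - 50985 = -50971$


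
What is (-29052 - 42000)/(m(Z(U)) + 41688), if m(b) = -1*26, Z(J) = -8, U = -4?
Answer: -35526/20831 ≈ -1.7054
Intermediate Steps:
m(b) = -26
(-29052 - 42000)/(m(Z(U)) + 41688) = (-29052 - 42000)/(-26 + 41688) = -71052/41662 = -71052*1/41662 = -35526/20831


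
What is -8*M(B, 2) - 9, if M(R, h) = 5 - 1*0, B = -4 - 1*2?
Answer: -49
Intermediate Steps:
B = -6 (B = -4 - 2 = -6)
M(R, h) = 5 (M(R, h) = 5 + 0 = 5)
-8*M(B, 2) - 9 = -8*5 - 9 = -40 - 9 = -49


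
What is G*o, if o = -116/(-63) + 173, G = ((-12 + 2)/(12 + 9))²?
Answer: 1101500/27783 ≈ 39.647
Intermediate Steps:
G = 100/441 (G = (-10/21)² = 100/441 ≈ 0.22676)
o = 11015/63 (o = -116*(-1/63) + 173 = 116/63 + 173 = 11015/63 ≈ 174.84)
G*o = (100/441)*(11015/63) = 1101500/27783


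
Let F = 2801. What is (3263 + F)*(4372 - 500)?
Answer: 23479808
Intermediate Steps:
(3263 + F)*(4372 - 500) = (3263 + 2801)*(4372 - 500) = 6064*3872 = 23479808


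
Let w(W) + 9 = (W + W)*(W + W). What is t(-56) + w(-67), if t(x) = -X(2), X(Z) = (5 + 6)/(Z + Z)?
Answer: 71777/4 ≈ 17944.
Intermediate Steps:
w(W) = -9 + 4*W² (w(W) = -9 + (W + W)*(W + W) = -9 + (2*W)*(2*W) = -9 + 4*W²)
X(Z) = 11/(2*Z) (X(Z) = 11/((2*Z)) = 11*(1/(2*Z)) = 11/(2*Z))
t(x) = -11/4 (t(x) = -11/(2*2) = -1*11/4 = -11/4)
t(-56) + w(-67) = -11/4 + (-9 + 4*(-67)²) = -11/4 + (-9 + 4*4489) = -11/4 + (-9 + 17956) = -11/4 + 17947 = 71777/4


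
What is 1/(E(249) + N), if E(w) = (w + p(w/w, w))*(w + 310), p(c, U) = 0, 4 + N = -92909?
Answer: 1/46278 ≈ 2.1609e-5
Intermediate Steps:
N = -92913 (N = -4 - 92909 = -92913)
E(w) = w*(310 + w) (E(w) = (w + 0)*(w + 310) = w*(310 + w))
1/(E(249) + N) = 1/(249*(310 + 249) - 92913) = 1/(249*559 - 92913) = 1/(139191 - 92913) = 1/46278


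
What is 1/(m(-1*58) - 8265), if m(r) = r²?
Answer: -1/4901 ≈ -0.00020404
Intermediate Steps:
1/(m(-1*58) - 8265) = 1/((-1*58)² - 8265) = 1/((-58)² - 8265) = 1/(3364 - 8265) = 1/(-4901) = -1/4901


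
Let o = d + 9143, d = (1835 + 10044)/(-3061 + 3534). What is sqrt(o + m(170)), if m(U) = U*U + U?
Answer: 2*sqrt(2138743761)/473 ≈ 195.55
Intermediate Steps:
m(U) = U + U**2 (m(U) = U**2 + U = U + U**2)
d = 11879/473 ≈ 25.114
o = 4336518/473 (o = 11879/473 + 9143 = 4336518/473 ≈ 9168.1)
sqrt(o + m(170)) = sqrt(4336518/473 + 170*(1 + 170)) = sqrt(4336518/473 + 170*171) = sqrt(4336518/473 + 29070) = sqrt(18086628/473) = 2*sqrt(2138743761)/473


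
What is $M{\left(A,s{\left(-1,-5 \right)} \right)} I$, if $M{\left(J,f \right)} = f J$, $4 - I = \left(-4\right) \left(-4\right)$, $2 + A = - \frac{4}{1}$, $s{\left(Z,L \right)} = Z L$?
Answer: $360$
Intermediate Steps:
$s{\left(Z,L \right)} = L Z$
$A = -6$ ($A = -2 - \frac{4}{1} = -2 - 4 = -6$)
$I = -12$ ($I = 4 - \left(-4\right) \left(-4\right) = 4 - 16 = -12$)
$M{\left(J,f \right)} = J f$
$M{\left(A,s{\left(-1,-5 \right)} \right)} I = - 6 \left(\left(-5\right) \left(-1\right)\right) \left(-12\right) = \left(-6\right) 5 \left(-12\right) = \left(-30\right) \left(-12\right) = 360$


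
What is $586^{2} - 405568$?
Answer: $-62172$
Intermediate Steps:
$586^{2} - 405568 = 343396 - 405568 = -62172$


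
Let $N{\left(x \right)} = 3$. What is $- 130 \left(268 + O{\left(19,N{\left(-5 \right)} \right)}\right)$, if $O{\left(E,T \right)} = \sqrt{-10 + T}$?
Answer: $-34840 - 130 i \sqrt{7} \approx -34840.0 - 343.95 i$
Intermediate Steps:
$- 130 \left(268 + O{\left(19,N{\left(-5 \right)} \right)}\right) = - 130 \left(268 + \sqrt{-10 + 3}\right) = - 130 \left(268 + \sqrt{-7}\right) = - 130 \left(268 + i \sqrt{7}\right) = -34840 - 130 i \sqrt{7}$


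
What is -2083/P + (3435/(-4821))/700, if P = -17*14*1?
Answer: 33469917/3824660 ≈ 8.7511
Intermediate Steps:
P = -238 (P = -238*1 = -238)
-2083/P + (3435/(-4821))/700 = -2083/(-238) + (3435/(-4821))/700 = -2083*(-1/238) + (3435*(-1/4821))*(1/700) = 2083/238 - 1145/1607*1/700 = 2083/238 - 229/224980 = 33469917/3824660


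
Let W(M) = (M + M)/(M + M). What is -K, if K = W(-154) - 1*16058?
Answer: 16057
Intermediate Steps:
W(M) = 1 (W(M) = (2*M)/((2*M)) = (2*M)*(1/(2*M)) = 1)
K = -16057 (K = 1 - 1*16058 = 1 - 16058 = -16057)
-K = -1*(-16057) = 16057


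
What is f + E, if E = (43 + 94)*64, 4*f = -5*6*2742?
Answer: -11797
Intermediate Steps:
f = -20565 (f = (-5*6*2742)/4 = (-30*2742)/4 = (¼)*(-82260) = -20565)
E = 8768 (E = 137*64 = 8768)
f + E = -20565 + 8768 = -11797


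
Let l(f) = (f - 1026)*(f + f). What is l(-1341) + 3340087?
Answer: 9688381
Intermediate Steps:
l(f) = 2*f*(-1026 + f) (l(f) = (-1026 + f)*(2*f) = 2*f*(-1026 + f))
l(-1341) + 3340087 = 2*(-1341)*(-1026 - 1341) + 3340087 = 2*(-1341)*(-2367) + 3340087 = 6348294 + 3340087 = 9688381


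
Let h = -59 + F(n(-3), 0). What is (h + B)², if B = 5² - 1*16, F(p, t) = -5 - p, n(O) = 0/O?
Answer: 3025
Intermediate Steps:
n(O) = 0
B = 9 (B = 25 - 16 = 9)
h = -64 (h = -59 + (-5 - 1*0) = -59 + (-5 + 0) = -59 - 5 = -64)
(h + B)² = (-64 + 9)² = (-55)² = 3025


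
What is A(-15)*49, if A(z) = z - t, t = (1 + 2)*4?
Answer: -1323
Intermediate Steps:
t = 12 (t = 3*4 = 12)
A(z) = -12 + z (A(z) = z - 1*12 = z - 12 = -12 + z)
A(-15)*49 = (-12 - 15)*49 = -27*49 = -1323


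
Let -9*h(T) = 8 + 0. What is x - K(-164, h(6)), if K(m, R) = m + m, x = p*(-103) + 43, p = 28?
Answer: -2513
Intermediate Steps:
x = -2841 (x = 28*(-103) + 43 = -2884 + 43 = -2841)
h(T) = -8/9 (h(T) = -(8 + 0)/9 = -⅑*8 = -8/9)
K(m, R) = 2*m
x - K(-164, h(6)) = -2841 - 2*(-164) = -2841 - 1*(-328) = -2841 + 328 = -2513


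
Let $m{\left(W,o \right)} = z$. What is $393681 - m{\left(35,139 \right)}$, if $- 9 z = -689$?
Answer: $\frac{3542440}{9} \approx 3.936 \cdot 10^{5}$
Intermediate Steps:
$z = \frac{689}{9}$ ($z = \left(- \frac{1}{9}\right) \left(-689\right) = \frac{689}{9} \approx 76.556$)
$m{\left(W,o \right)} = \frac{689}{9}$
$393681 - m{\left(35,139 \right)} = 393681 - \frac{689}{9} = \frac{3542440}{9}$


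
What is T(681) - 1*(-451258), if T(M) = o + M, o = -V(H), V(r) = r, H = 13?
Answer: 451926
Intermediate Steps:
o = -13 (o = -1*13 = -13)
T(M) = -13 + M
T(681) - 1*(-451258) = (-13 + 681) - 1*(-451258) = 668 + 451258 = 451926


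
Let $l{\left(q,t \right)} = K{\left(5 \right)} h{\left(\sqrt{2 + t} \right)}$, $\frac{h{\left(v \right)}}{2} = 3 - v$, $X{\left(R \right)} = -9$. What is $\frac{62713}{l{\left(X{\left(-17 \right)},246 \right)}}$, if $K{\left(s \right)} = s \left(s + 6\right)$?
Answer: $- \frac{188139}{26290} - \frac{62713 \sqrt{62}}{13145} \approx -44.722$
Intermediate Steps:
$K{\left(s \right)} = s \left(6 + s\right)$
$h{\left(v \right)} = 6 - 2 v$ ($h{\left(v \right)} = 2 \left(3 - v\right) = 6 - 2 v$)
$l{\left(q,t \right)} = 330 - 110 \sqrt{2 + t}$ ($l{\left(q,t \right)} = 5 \left(6 + 5\right) \left(6 - 2 \sqrt{2 + t}\right) = 5 \cdot 11 \left(6 - 2 \sqrt{2 + t}\right) = 55 \left(6 - 2 \sqrt{2 + t}\right) = 330 - 110 \sqrt{2 + t}$)
$\frac{62713}{l{\left(X{\left(-17 \right)},246 \right)}} = \frac{62713}{330 - 110 \sqrt{2 + 246}} = \frac{62713}{330 - 110 \sqrt{248}} = \frac{62713}{330 - 110 \cdot 2 \sqrt{62}} = \frac{62713}{330 - 220 \sqrt{62}}$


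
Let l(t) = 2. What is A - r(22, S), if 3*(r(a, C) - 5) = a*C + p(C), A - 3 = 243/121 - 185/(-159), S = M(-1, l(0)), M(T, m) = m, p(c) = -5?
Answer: -227563/19239 ≈ -11.828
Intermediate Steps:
S = 2
A = 118739/19239 (A = 3 + (243/121 - 185/(-159)) = 3 + (243*(1/121) - 185*(-1/159)) = 3 + (243/121 + 185/159) = 3 + 61022/19239 = 118739/19239 ≈ 6.1718)
r(a, C) = 10/3 + C*a/3 (r(a, C) = 5 + (a*C - 5)/3 = 5 + (C*a - 5)/3 = 5 + (-5 + C*a)/3 = 5 + (-5/3 + C*a/3) = 10/3 + C*a/3)
A - r(22, S) = 118739/19239 - (10/3 + (⅓)*2*22) = 118739/19239 - (10/3 + 44/3) = 118739/19239 - 1*18 = 118739/19239 - 18 = -227563/19239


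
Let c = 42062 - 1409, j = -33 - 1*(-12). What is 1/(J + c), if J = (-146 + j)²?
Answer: 1/68542 ≈ 1.4590e-5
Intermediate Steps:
j = -21 (j = -33 + 12 = -21)
c = 40653
J = 27889 (J = (-146 - 21)² = (-167)² = 27889)
1/(J + c) = 1/(27889 + 40653) = 1/68542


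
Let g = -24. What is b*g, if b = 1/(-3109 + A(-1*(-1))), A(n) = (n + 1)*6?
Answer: 24/3097 ≈ 0.0077494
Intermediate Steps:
A(n) = 6 + 6*n (A(n) = (1 + n)*6 = 6 + 6*n)
b = -1/3097 (b = 1/(-3109 + (6 + 6*(-1*(-1)))) = 1/(-3109 + (6 + 6*1)) = 1/(-3109 + (6 + 6)) = 1/(-3109 + 12) = 1/(-3097) = -1/3097 ≈ -0.00032289)
b*g = -1/3097*(-24) = 24/3097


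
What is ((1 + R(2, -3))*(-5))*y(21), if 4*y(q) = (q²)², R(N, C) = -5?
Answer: 972405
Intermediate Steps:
y(q) = q⁴/4 (y(q) = (q²)²/4 = q⁴/4)
((1 + R(2, -3))*(-5))*y(21) = ((1 - 5)*(-5))*((¼)*21⁴) = (-4*(-5))*((¼)*194481) = 20*(194481/4) = 972405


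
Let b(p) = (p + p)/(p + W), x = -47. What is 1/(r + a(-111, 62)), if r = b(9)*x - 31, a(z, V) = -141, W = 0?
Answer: -1/266 ≈ -0.0037594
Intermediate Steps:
b(p) = 2 (b(p) = (p + p)/(p + 0) = (2*p)/p = 2)
r = -125 (r = 2*(-47) - 31 = -94 - 31 = -125)
1/(r + a(-111, 62)) = 1/(-125 - 141) = 1/(-266) = -1/266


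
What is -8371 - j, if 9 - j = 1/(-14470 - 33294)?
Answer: -400262321/47764 ≈ -8380.0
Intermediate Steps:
j = 429877/47764 (j = 9 - 1/(-14470 - 33294) = 9 - 1/(-47764) = 9 - 1*(-1/47764) = 9 + 1/47764 = 429877/47764 ≈ 9.0000)
-8371 - j = -8371 - 1*429877/47764 = -8371 - 429877/47764 = -400262321/47764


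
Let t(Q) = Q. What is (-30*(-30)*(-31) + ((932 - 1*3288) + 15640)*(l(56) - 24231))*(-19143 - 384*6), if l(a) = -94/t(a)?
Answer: 48331749910905/7 ≈ 6.9045e+12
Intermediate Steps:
l(a) = -94/a
(-30*(-30)*(-31) + ((932 - 1*3288) + 15640)*(l(56) - 24231))*(-19143 - 384*6) = (-30*(-30)*(-31) + ((932 - 1*3288) + 15640)*(-94/56 - 24231))*(-19143 - 384*6) = (900*(-31) + ((932 - 3288) + 15640)*(-94*1/56 - 24231))*(-19143 - 2304) = (-27900 + (-2356 + 15640)*(-47/28 - 24231))*(-21447) = (-27900 + 13284*(-678515/28))*(-21447) = (-27900 - 2253348315/7)*(-21447) = -2253543615/7*(-21447) = 48331749910905/7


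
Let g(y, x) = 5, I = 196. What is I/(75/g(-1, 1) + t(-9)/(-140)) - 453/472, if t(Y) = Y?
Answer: 11996303/995448 ≈ 12.051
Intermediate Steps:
I/(75/g(-1, 1) + t(-9)/(-140)) - 453/472 = 196/(75/5 - 9/(-140)) - 453/472 = 196/(75*(⅕) - 9*(-1/140)) - 453*1/472 = 196/(15 + 9/140) - 453/472 = 196/(2109/140) - 453/472 = 196*(140/2109) - 453/472 = 27440/2109 - 453/472 = 11996303/995448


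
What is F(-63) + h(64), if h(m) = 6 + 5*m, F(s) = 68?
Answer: 394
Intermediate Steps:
F(-63) + h(64) = 68 + (6 + 5*64) = 68 + (6 + 320) = 68 + 326 = 394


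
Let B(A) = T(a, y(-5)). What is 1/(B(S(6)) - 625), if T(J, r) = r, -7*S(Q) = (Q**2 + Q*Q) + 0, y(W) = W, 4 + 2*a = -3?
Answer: -1/630 ≈ -0.0015873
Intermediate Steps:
a = -7/2 (a = -2 + (1/2)*(-3) = -2 - 3/2 = -7/2 ≈ -3.5000)
S(Q) = -2*Q**2/7 (S(Q) = -((Q**2 + Q*Q) + 0)/7 = -((Q**2 + Q**2) + 0)/7 = -(2*Q**2 + 0)/7 = -2*Q**2/7)
B(A) = -5
1/(B(S(6)) - 625) = 1/(-5 - 625) = 1/(-630) = -1/630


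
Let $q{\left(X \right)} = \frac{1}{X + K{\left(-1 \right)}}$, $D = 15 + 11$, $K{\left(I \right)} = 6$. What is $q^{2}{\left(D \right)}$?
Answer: $\frac{1}{1024} \approx 0.00097656$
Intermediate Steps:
$D = 26$
$q{\left(X \right)} = \frac{1}{6 + X}$ ($q{\left(X \right)} = \frac{1}{X + 6} = \frac{1}{6 + X}$)
$q^{2}{\left(D \right)} = \left(\frac{1}{6 + 26}\right)^{2} = \left(\frac{1}{32}\right)^{2} = \frac{1}{1024}$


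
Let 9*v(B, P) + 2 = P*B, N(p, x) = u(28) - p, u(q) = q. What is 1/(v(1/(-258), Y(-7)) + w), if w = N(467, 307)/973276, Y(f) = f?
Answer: -1129973436/248208421 ≈ -4.5525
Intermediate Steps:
N(p, x) = 28 - p
w = -439/973276 (w = (28 - 1*467)/973276 = (28 - 467)*(1/973276) = -439*1/973276 = -439/973276 ≈ -0.00045105)
v(B, P) = -2/9 + B*P/9 (v(B, P) = -2/9 + (P*B)/9 = -2/9 + (B*P)/9 = -2/9 + B*P/9)
1/(v(1/(-258), Y(-7)) + w) = 1/((-2/9 + (1/9)*(-7)/(-258)) - 439/973276) = 1/((-2/9 + (1/9)*(-1/258)*(-7)) - 439/973276) = 1/((-2/9 + 7/2322) - 439/973276) = 1/(-509/2322 - 439/973276) = 1/(-248208421/1129973436) = -1129973436/248208421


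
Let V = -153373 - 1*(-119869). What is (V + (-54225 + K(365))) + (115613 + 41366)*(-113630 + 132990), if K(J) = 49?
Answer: 3039025760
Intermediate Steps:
V = -33504 (V = -153373 + 119869 = -33504)
(V + (-54225 + K(365))) + (115613 + 41366)*(-113630 + 132990) = (-33504 + (-54225 + 49)) + (115613 + 41366)*(-113630 + 132990) = (-33504 - 54176) + 156979*19360 = -87680 + 3039113440 = 3039025760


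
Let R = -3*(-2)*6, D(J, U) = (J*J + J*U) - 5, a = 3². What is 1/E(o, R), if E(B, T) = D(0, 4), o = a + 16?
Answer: -⅕ ≈ -0.20000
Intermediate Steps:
a = 9
D(J, U) = -5 + J² + J*U (D(J, U) = (J² + J*U) - 5 = -5 + J² + J*U)
o = 25 (o = 9 + 16 = 25)
R = 36 (R = 6*6 = 36)
E(B, T) = -5 (E(B, T) = -5 + 0² + 0*4 = -5 + 0 + 0 = -5)
1/E(o, R) = 1/(-5) = -⅕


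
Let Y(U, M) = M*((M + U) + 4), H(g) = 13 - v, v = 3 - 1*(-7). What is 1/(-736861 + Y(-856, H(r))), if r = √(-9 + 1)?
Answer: -1/739408 ≈ -1.3524e-6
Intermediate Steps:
r = 2*I*√2 (r = √(-8) = 2*I*√2 ≈ 2.8284*I)
v = 10 (v = 3 + 7 = 10)
H(g) = 3 (H(g) = 13 - 1*10 = 13 - 10 = 3)
Y(U, M) = M*(4 + M + U)
1/(-736861 + Y(-856, H(r))) = 1/(-736861 + 3*(4 + 3 - 856)) = 1/(-736861 + 3*(-849)) = 1/(-736861 - 2547) = 1/(-739408) = -1/739408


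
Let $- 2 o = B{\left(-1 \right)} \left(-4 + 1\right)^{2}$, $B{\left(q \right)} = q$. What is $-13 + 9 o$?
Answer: $\frac{55}{2} \approx 27.5$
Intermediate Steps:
$o = \frac{9}{2}$ ($o = - \frac{\left(-1\right) \left(-4 + 1\right)^{2}}{2} = - \frac{\left(-1\right) \left(-3\right)^{2}}{2} = - \frac{\left(-1\right) 9}{2} = \left(- \frac{1}{2}\right) \left(-9\right) = \frac{9}{2} \approx 4.5$)
$-13 + 9 o = -13 + 9 \cdot \frac{9}{2} = -13 + \frac{81}{2} = \frac{55}{2}$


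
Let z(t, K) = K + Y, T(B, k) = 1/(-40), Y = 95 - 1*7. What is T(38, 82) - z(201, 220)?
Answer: -12321/40 ≈ -308.02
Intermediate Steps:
Y = 88 (Y = 95 - 7 = 88)
T(B, k) = -1/40
z(t, K) = 88 + K (z(t, K) = K + 88 = 88 + K)
T(38, 82) - z(201, 220) = -1/40 - (88 + 220) = -1/40 - 1*308 = -1/40 - 308 = -12321/40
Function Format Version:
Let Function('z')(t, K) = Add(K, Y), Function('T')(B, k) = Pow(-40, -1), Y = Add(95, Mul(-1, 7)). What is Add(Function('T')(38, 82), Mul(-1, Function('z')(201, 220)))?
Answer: Rational(-12321, 40) ≈ -308.02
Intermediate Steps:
Y = 88 (Y = Add(95, -7) = 88)
Function('T')(B, k) = Rational(-1, 40)
Function('z')(t, K) = Add(88, K) (Function('z')(t, K) = Add(K, 88) = Add(88, K))
Add(Function('T')(38, 82), Mul(-1, Function('z')(201, 220))) = Add(Rational(-1, 40), Mul(-1, Add(88, 220))) = Add(Rational(-1, 40), Mul(-1, 308)) = Add(Rational(-1, 40), -308) = Rational(-12321, 40)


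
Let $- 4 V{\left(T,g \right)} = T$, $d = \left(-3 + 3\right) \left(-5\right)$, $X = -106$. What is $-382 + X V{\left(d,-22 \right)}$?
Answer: $-382$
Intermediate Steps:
$d = 0$ ($d = 0 \left(-5\right) = 0$)
$V{\left(T,g \right)} = - \frac{T}{4}$
$-382 + X V{\left(d,-22 \right)} = -382 - 106 \left(\left(- \frac{1}{4}\right) 0\right) = -382 - 0 = -382 + 0 = -382$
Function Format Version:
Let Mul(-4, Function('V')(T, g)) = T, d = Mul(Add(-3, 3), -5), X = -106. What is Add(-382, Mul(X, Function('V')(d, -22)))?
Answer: -382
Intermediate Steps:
d = 0 (d = Mul(0, -5) = 0)
Function('V')(T, g) = Mul(Rational(-1, 4), T)
Add(-382, Mul(X, Function('V')(d, -22))) = Add(-382, Mul(-106, Mul(Rational(-1, 4), 0))) = Add(-382, Mul(-106, 0)) = Add(-382, 0) = -382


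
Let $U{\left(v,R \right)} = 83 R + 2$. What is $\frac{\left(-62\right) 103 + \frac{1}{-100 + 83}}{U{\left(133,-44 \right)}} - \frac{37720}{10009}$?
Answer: $- \frac{1253918933}{621058450} \approx -2.019$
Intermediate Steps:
$U{\left(v,R \right)} = 2 + 83 R$
$\frac{\left(-62\right) 103 + \frac{1}{-100 + 83}}{U{\left(133,-44 \right)}} - \frac{37720}{10009} = \frac{\left(-62\right) 103 + \frac{1}{-100 + 83}}{2 + 83 \left(-44\right)} - \frac{37720}{10009} = \frac{-6386 + \frac{1}{-17}}{2 - 3652} - \frac{37720}{10009} = \frac{-6386 - \frac{1}{17}}{-3650} - \frac{37720}{10009} = \left(- \frac{108563}{17}\right) \left(- \frac{1}{3650}\right) - \frac{37720}{10009} = \frac{108563}{62050} - \frac{37720}{10009} = - \frac{1253918933}{621058450}$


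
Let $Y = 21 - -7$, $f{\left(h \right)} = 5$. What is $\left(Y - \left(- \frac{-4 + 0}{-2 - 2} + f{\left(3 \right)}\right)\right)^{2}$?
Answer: $576$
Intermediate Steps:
$Y = 28$ ($Y = 21 + 7 = 28$)
$\left(Y - \left(- \frac{-4 + 0}{-2 - 2} + f{\left(3 \right)}\right)\right)^{2} = \left(28 - \left(5 - \frac{-4 + 0}{-2 - 2}\right)\right)^{2} = \left(28 - \left(5 + \frac{4}{-4}\right)\right)^{2} = \left(28 - 4\right)^{2} = 24^{2} = 576$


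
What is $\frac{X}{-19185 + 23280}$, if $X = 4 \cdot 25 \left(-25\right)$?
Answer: $- \frac{500}{819} \approx -0.6105$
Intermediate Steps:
$X = -2500$ ($X = 100 \left(-25\right) = -2500$)
$\frac{X}{-19185 + 23280} = - \frac{2500}{-19185 + 23280} = - \frac{2500}{4095} = \left(-2500\right) \frac{1}{4095} = - \frac{500}{819}$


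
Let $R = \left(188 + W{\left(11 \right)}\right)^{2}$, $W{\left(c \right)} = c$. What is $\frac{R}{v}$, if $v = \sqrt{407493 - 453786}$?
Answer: $- \frac{39601 i \sqrt{46293}}{46293} \approx - 184.06 i$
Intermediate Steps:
$v = i \sqrt{46293}$ ($v = \sqrt{-46293} = i \sqrt{46293} \approx 215.16 i$)
$R = 39601$ ($R = \left(188 + 11\right)^{2} = 199^{2} = 39601$)
$\frac{R}{v} = \frac{39601}{i \sqrt{46293}} = 39601 \left(- \frac{i \sqrt{46293}}{46293}\right) = - \frac{39601 i \sqrt{46293}}{46293}$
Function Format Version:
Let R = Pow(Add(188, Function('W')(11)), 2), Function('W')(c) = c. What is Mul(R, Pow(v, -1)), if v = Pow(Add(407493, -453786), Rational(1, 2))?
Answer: Mul(Rational(-39601, 46293), I, Pow(46293, Rational(1, 2))) ≈ Mul(-184.06, I)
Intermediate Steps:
v = Mul(I, Pow(46293, Rational(1, 2))) (v = Pow(-46293, Rational(1, 2)) = Mul(I, Pow(46293, Rational(1, 2))) ≈ Mul(215.16, I))
R = 39601 (R = Pow(Add(188, 11), 2) = Pow(199, 2) = 39601)
Mul(R, Pow(v, -1)) = Mul(39601, Pow(Mul(I, Pow(46293, Rational(1, 2))), -1)) = Mul(39601, Mul(Rational(-1, 46293), I, Pow(46293, Rational(1, 2)))) = Mul(Rational(-39601, 46293), I, Pow(46293, Rational(1, 2)))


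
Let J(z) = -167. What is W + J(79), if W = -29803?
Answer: -29970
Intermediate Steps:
W + J(79) = -29803 - 167 = -29970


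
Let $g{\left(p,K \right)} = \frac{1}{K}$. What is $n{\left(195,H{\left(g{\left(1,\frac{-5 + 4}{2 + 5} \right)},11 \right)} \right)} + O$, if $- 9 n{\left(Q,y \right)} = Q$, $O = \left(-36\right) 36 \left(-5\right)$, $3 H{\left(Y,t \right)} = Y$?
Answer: $\frac{19375}{3} \approx 6458.3$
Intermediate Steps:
$H{\left(Y,t \right)} = \frac{Y}{3}$
$O = 6480$ ($O = \left(-1296\right) \left(-5\right) = 6480$)
$n{\left(Q,y \right)} = - \frac{Q}{9}$
$n{\left(195,H{\left(g{\left(1,\frac{-5 + 4}{2 + 5} \right)},11 \right)} \right)} + O = \left(- \frac{1}{9}\right) 195 + 6480 = - \frac{65}{3} + 6480 = \frac{19375}{3}$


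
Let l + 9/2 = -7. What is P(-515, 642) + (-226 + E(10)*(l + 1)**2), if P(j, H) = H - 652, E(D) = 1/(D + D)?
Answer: -18439/80 ≈ -230.49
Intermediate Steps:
l = -23/2 (l = -9/2 - 7 = -23/2 ≈ -11.500)
E(D) = 1/(2*D)
P(j, H) = -652 + H
P(-515, 642) + (-226 + E(10)*(l + 1)**2) = (-652 + 642) + (-226 + ((1/2)/10)*(-23/2 + 1)**2) = -10 + (-226 + ((1/2)*(1/10))*(-21/2)**2) = -10 + (-226 + (1/20)*(441/4)) = -10 + (-226 + 441/80) = -10 - 17639/80 = -18439/80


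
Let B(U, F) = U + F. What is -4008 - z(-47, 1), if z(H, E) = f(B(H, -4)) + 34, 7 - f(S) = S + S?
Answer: -4151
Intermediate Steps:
B(U, F) = F + U
f(S) = 7 - 2*S (f(S) = 7 - (S + S) = 7 - 2*S)
z(H, E) = 49 - 2*H (z(H, E) = (7 - 2*(-4 + H)) + 34 = (7 + (8 - 2*H)) + 34 = (15 - 2*H) + 34 = 49 - 2*H)
-4008 - z(-47, 1) = -4008 - (49 - 2*(-47)) = -4008 - (49 + 94) = -4008 - 1*143 = -4008 - 143 = -4151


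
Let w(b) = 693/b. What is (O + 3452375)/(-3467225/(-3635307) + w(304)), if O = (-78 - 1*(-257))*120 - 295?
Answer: 3838746922807680/3573304151 ≈ 1.0743e+6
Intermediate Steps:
O = 21185 (O = (-78 + 257)*120 - 295 = 179*120 - 295 = 21480 - 295 = 21185)
(O + 3452375)/(-3467225/(-3635307) + w(304)) = (21185 + 3452375)/(-3467225/(-3635307) + 693/304) = 3473560/(-3467225*(-1/3635307) + 693*(1/304)) = 3473560/(3467225/3635307 + 693/304) = 3473560/(3573304151/1105133328) = 3473560*(1105133328/3573304151) = 3838746922807680/3573304151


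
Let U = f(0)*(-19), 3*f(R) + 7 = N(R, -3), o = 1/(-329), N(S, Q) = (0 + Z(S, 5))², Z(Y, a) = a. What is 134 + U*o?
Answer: 44200/329 ≈ 134.35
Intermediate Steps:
N(S, Q) = 25 (N(S, Q) = (0 + 5)² = 5² = 25)
o = -1/329 ≈ -0.0030395
f(R) = 6 (f(R) = -7/3 + (⅓)*25 = -7/3 + 25/3 = 6)
U = -114 (U = 6*(-19) = -114)
134 + U*o = 134 - 114*(-1/329) = 134 + 114/329 = 44200/329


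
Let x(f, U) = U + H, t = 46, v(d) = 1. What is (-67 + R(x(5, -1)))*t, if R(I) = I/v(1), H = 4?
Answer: -2944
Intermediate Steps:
x(f, U) = 4 + U (x(f, U) = U + 4 = 4 + U)
R(I) = I (R(I) = I/1 = I*1 = I)
(-67 + R(x(5, -1)))*t = (-67 + (4 - 1))*46 = (-67 + 3)*46 = -64*46 = -2944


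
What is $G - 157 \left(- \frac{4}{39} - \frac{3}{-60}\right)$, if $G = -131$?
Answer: $- \frac{95743}{780} \approx -122.75$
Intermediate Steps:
$G - 157 \left(- \frac{4}{39} - \frac{3}{-60}\right) = -131 - 157 \left(- \frac{4}{39} - \frac{3}{-60}\right) = -131 - 157 \left(\left(-4\right) \frac{1}{39} - - \frac{1}{20}\right) = -131 - 157 \left(- \frac{4}{39} + \frac{1}{20}\right) = -131 - - \frac{6437}{780} = -131 + \frac{6437}{780} = - \frac{95743}{780}$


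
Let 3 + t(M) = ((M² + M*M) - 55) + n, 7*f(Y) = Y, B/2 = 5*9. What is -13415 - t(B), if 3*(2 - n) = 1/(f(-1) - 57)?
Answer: -35470807/1200 ≈ -29559.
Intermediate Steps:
B = 90 (B = 2*(5*9) = 2*45 = 90)
f(Y) = Y/7
n = 2407/1200 (n = 2 - 1/(3*((⅐)*(-1) - 57)) = 2 - 1/(3*(-⅐ - 57)) = 2 - 1/(3*(-400/7)) = 2 - ⅓*(-7/400) = 2 + 7/1200 = 2407/1200 ≈ 2.0058)
t(M) = -67193/1200 + 2*M² (t(M) = -3 + (((M² + M*M) - 55) + 2407/1200) = -3 + (((M² + M²) - 55) + 2407/1200) = -3 + ((2*M² - 55) + 2407/1200) = -3 + ((-55 + 2*M²) + 2407/1200) = -3 + (-63593/1200 + 2*M²) = -67193/1200 + 2*M²)
-13415 - t(B) = -13415 - (-67193/1200 + 2*90²) = -13415 - (-67193/1200 + 2*8100) = -13415 - (-67193/1200 + 16200) = -13415 - 1*19372807/1200 = -13415 - 19372807/1200 = -35470807/1200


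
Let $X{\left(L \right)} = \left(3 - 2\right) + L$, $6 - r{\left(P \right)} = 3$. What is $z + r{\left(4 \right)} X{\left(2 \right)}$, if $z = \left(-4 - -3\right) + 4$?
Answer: $12$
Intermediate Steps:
$r{\left(P \right)} = 3$ ($r{\left(P \right)} = 6 - 3 = 3$)
$z = 3$ ($z = \left(-4 + 3\right) + 4 = -1 + 4 = 3$)
$X{\left(L \right)} = 1 + L$
$z + r{\left(4 \right)} X{\left(2 \right)} = 3 + 3 \left(1 + 2\right) = 3 + 3 \cdot 3 = 3 + 9 = 12$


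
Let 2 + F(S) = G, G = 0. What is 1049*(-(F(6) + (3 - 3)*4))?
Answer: 2098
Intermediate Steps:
F(S) = -2 (F(S) = -2 + 0 = -2)
1049*(-(F(6) + (3 - 3)*4)) = 1049*(-(-2 + (3 - 3)*4)) = 1049*(-(-2 + 0*4)) = 1049*(-(-2 + 0)) = 1049*(-1*(-2)) = 1049*2 = 2098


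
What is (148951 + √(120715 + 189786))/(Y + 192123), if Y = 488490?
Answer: 148951/680613 + √310501/680613 ≈ 0.21967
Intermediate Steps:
(148951 + √(120715 + 189786))/(Y + 192123) = (148951 + √(120715 + 189786))/(488490 + 192123) = (148951 + √310501)/680613 = (148951 + √310501)*(1/680613) = 148951/680613 + √310501/680613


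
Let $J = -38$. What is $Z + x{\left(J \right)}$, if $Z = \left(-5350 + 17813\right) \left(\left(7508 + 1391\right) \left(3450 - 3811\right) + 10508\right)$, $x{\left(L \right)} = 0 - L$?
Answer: $-39906912315$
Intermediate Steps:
$x{\left(L \right)} = - L$
$Z = -39906912353$ ($Z = 12463 \left(8899 \left(-361\right) + 10508\right) = 12463 \left(-3212539 + 10508\right) = 12463 \left(-3202031\right) = -39906912353$)
$Z + x{\left(J \right)} = -39906912353 - -38 = -39906912353 + 38 = -39906912315$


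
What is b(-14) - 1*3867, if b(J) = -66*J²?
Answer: -16803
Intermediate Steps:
b(-14) - 1*3867 = -66*(-14)² - 1*3867 = -66*196 - 3867 = -12936 - 3867 = -16803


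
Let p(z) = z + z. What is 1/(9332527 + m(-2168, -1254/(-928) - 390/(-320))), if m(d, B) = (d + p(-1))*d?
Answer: 1/14037087 ≈ 7.1240e-8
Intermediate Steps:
p(z) = 2*z
m(d, B) = d*(-2 + d) (m(d, B) = (d + 2*(-1))*d = (d - 2)*d = (-2 + d)*d = d*(-2 + d))
1/(9332527 + m(-2168, -1254/(-928) - 390/(-320))) = 1/(9332527 - 2168*(-2 - 2168)) = 1/(9332527 - 2168*(-2170)) = 1/(9332527 + 4704560) = 1/14037087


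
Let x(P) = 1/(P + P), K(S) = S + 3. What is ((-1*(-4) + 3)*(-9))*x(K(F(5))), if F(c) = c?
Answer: -63/16 ≈ -3.9375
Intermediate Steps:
K(S) = 3 + S
x(P) = 1/(2*P)
((-1*(-4) + 3)*(-9))*x(K(F(5))) = ((-1*(-4) + 3)*(-9))*(1/(2*(3 + 5))) = ((4 + 3)*(-9))*((½)/8) = (7*(-9))*((½)*(⅛)) = -63*1/16 = -63/16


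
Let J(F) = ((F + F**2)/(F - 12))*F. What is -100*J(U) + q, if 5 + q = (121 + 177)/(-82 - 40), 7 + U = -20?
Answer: -2965054/61 ≈ -48607.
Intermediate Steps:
U = -27 (U = -7 - 20 = -27)
q = -454/61 (q = -5 + (121 + 177)/(-82 - 40) = -5 + 298/(-122) = -5 + 298*(-1/122) = -5 - 149/61 = -454/61 ≈ -7.4426)
J(F) = F*(F + F**2)/(-12 + F) (J(F) = ((F + F**2)/(-12 + F))*F = F*(F + F**2)/(-12 + F))
-100*J(U) + q = -100*(-27)**2*(1 - 27)/(-12 - 27) - 454/61 = -72900*(-26)/(-39) - 454/61 = -72900*(-1)*(-26)/39 - 454/61 = -100*486 - 454/61 = -48600 - 454/61 = -2965054/61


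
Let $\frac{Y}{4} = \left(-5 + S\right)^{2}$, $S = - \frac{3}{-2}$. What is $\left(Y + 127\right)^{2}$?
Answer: $30976$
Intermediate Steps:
$S = \frac{3}{2}$ ($S = \left(-3\right) \left(- \frac{1}{2}\right) = \frac{3}{2} \approx 1.5$)
$Y = 49$ ($Y = 4 \left(-5 + \frac{3}{2}\right)^{2} = 4 \left(- \frac{7}{2}\right)^{2} = 4 \cdot \frac{49}{4} = 49$)
$\left(Y + 127\right)^{2} = \left(49 + 127\right)^{2} = 176^{2} = 30976$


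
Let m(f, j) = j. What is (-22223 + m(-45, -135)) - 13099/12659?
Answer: -283043021/12659 ≈ -22359.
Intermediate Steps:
(-22223 + m(-45, -135)) - 13099/12659 = (-22223 - 135) - 13099/12659 = -22358 - 13099/12659 = -283043021/12659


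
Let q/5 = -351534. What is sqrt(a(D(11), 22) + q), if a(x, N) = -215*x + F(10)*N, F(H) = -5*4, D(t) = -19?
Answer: 5*I*sqrt(70161) ≈ 1324.4*I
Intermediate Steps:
q = -1757670 (q = 5*(-351534) = -1757670)
F(H) = -20
a(x, N) = -215*x - 20*N
sqrt(a(D(11), 22) + q) = sqrt((-215*(-19) - 20*22) - 1757670) = sqrt((4085 - 440) - 1757670) = sqrt(3645 - 1757670) = sqrt(-1754025) = 5*I*sqrt(70161)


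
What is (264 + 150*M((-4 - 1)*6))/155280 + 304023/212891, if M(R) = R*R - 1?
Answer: 12662207669/5509619080 ≈ 2.2982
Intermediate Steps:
M(R) = -1 + R² (M(R) = R² - 1 = -1 + R²)
(264 + 150*M((-4 - 1)*6))/155280 + 304023/212891 = (264 + 150*(-1 + ((-4 - 1)*6)²))/155280 + 304023/212891 = (264 + 150*(-1 + (-5*6)²))*(1/155280) + 304023*(1/212891) = (264 + 150*(-1 + (-30)²))*(1/155280) + 304023/212891 = (264 + 150*(-1 + 900))*(1/155280) + 304023/212891 = (264 + 150*899)*(1/155280) + 304023/212891 = (264 + 134850)*(1/155280) + 304023/212891 = 135114*(1/155280) + 304023/212891 = 22519/25880 + 304023/212891 = 12662207669/5509619080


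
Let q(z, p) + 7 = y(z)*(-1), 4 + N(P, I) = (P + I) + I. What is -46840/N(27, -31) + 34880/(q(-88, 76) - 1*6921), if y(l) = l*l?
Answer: 42867260/35763 ≈ 1198.6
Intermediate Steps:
y(l) = l²
N(P, I) = -4 + P + 2*I (N(P, I) = -4 + ((P + I) + I) = -4 + ((I + P) + I) = -4 + (P + 2*I) = -4 + P + 2*I)
q(z, p) = -7 - z² (q(z, p) = -7 + z²*(-1) = -7 - z²)
-46840/N(27, -31) + 34880/(q(-88, 76) - 1*6921) = -46840/(-4 + 27 + 2*(-31)) + 34880/((-7 - 1*(-88)²) - 1*6921) = -46840/(-4 + 27 - 62) + 34880/((-7 - 1*7744) - 6921) = -46840/(-39) + 34880/((-7 - 7744) - 6921) = -46840*(-1/39) + 34880/(-7751 - 6921) = 46840/39 + 34880/(-14672) = 46840/39 + 34880*(-1/14672) = 46840/39 - 2180/917 = 42867260/35763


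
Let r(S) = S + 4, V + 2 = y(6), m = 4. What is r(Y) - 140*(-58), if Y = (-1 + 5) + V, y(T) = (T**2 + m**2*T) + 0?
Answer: 8258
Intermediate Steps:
y(T) = T**2 + 16*T (y(T) = (T**2 + 4**2*T) + 0 = (T**2 + 16*T) + 0 = T**2 + 16*T)
V = 130 (V = -2 + 6*(16 + 6) = -2 + 6*22 = -2 + 132 = 130)
Y = 134 (Y = (-1 + 5) + 130 = 4 + 130 = 134)
r(S) = 4 + S
r(Y) - 140*(-58) = (4 + 134) - 140*(-58) = 138 + 8120 = 8258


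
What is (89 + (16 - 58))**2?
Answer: 2209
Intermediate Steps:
(89 + (16 - 58))**2 = (89 - 42)**2 = 47**2 = 2209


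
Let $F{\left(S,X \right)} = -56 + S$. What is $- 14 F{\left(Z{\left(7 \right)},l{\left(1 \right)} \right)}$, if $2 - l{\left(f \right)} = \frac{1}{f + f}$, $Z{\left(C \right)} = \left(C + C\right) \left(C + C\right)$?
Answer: $-1960$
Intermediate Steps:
$Z{\left(C \right)} = 4 C^{2}$ ($Z{\left(C \right)} = 2 C 2 C = 4 C^{2}$)
$l{\left(f \right)} = 2 - \frac{1}{2 f}$ ($l{\left(f \right)} = 2 - \frac{1}{f + f} = 2 - \frac{1}{2 f}$)
$- 14 F{\left(Z{\left(7 \right)},l{\left(1 \right)} \right)} = - 14 \left(-56 + 4 \cdot 7^{2}\right) = - 14 \left(-56 + 4 \cdot 49\right) = - 14 \left(-56 + 196\right) = \left(-14\right) 140 = -1960$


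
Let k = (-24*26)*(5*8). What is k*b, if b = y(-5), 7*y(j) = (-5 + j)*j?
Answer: -1248000/7 ≈ -1.7829e+5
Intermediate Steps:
y(j) = j*(-5 + j)/7 (y(j) = ((-5 + j)*j)/7 = (j*(-5 + j))/7 = j*(-5 + j)/7)
b = 50/7 (b = (⅐)*(-5)*(-5 - 5) = (⅐)*(-5)*(-10) = 50/7 ≈ 7.1429)
k = -24960 (k = -624*40 = -24960)
k*b = -24960*50/7 = -1248000/7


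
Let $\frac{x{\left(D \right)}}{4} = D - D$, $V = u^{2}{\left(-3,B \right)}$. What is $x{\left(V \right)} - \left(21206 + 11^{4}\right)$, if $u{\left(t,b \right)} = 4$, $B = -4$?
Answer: $-35847$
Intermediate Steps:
$V = 16$ ($V = 4^{2} = 16$)
$x{\left(D \right)} = 0$ ($x{\left(D \right)} = 4 \left(D - D\right) = 4 \cdot 0 = 0$)
$x{\left(V \right)} - \left(21206 + 11^{4}\right) = 0 - \left(21206 + 11^{4}\right) = 0 - \left(21206 + 14641\right) = 0 - 35847 = -35847$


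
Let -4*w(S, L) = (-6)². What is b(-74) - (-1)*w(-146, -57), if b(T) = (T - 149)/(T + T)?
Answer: -1109/148 ≈ -7.4932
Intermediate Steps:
w(S, L) = -9 (w(S, L) = -¼*(-6)² = -¼*36 = -9)
b(T) = (-149 + T)/(2*T) (b(T) = (-149 + T)/((2*T)) = (-149 + T)*(1/(2*T)) = (-149 + T)/(2*T))
b(-74) - (-1)*w(-146, -57) = (½)*(-149 - 74)/(-74) - (-1)*(-9) = (½)*(-1/74)*(-223) - 1*9 = 223/148 - 9 = -1109/148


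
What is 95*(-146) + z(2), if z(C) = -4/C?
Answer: -13872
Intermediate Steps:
95*(-146) + z(2) = 95*(-146) - 4/2 = -13870 - 4*½ = -13870 - 2 = -13872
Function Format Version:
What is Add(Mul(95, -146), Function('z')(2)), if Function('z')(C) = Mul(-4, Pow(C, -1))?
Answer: -13872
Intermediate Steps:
Add(Mul(95, -146), Function('z')(2)) = Add(Mul(95, -146), Mul(-4, Pow(2, -1))) = Add(-13870, Mul(-4, Rational(1, 2))) = Add(-13870, -2) = -13872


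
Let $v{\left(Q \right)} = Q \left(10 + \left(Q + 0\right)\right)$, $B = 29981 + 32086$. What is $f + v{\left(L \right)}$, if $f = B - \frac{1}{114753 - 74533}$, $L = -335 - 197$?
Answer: $\frac{13665589619}{40220} \approx 3.3977 \cdot 10^{5}$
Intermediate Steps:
$B = 62067$
$L = -532$
$v{\left(Q \right)} = Q \left(10 + Q\right)$
$f = \frac{2496334739}{40220}$ ($f = 62067 - \frac{1}{114753 - 74533} = 62067 - \frac{1}{40220} = \frac{2496334739}{40220} \approx 62067.0$)
$f + v{\left(L \right)} = \frac{2496334739}{40220} - 532 \left(10 - 532\right) = \frac{2496334739}{40220} - -277704 = \frac{2496334739}{40220} + 277704 = \frac{13665589619}{40220}$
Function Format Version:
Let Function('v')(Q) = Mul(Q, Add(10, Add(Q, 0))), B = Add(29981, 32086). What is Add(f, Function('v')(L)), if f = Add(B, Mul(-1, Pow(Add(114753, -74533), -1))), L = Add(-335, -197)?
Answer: Rational(13665589619, 40220) ≈ 3.3977e+5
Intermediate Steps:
B = 62067
L = -532
Function('v')(Q) = Mul(Q, Add(10, Q))
f = Rational(2496334739, 40220) (f = Add(62067, Mul(-1, Pow(Add(114753, -74533), -1))) = Add(62067, Mul(-1, Pow(40220, -1))) = Add(62067, Mul(-1, Rational(1, 40220))) = Add(62067, Rational(-1, 40220)) = Rational(2496334739, 40220) ≈ 62067.)
Add(f, Function('v')(L)) = Add(Rational(2496334739, 40220), Mul(-532, Add(10, -532))) = Add(Rational(2496334739, 40220), Mul(-532, -522)) = Add(Rational(2496334739, 40220), 277704) = Rational(13665589619, 40220)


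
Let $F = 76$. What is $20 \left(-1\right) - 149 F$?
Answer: $-11344$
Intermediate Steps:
$20 \left(-1\right) - 149 F = 20 \left(-1\right) - 11324 = -20 - 11324 = -11344$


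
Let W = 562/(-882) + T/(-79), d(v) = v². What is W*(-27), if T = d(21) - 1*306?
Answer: 245202/3871 ≈ 63.343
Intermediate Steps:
T = 135 (T = 21² - 1*306 = 441 - 306 = 135)
W = -81734/34839 (W = 562/(-882) + 135/(-79) = 562*(-1/882) + 135*(-1/79) = -281/441 - 135/79 = -81734/34839 ≈ -2.3461)
W*(-27) = -81734/34839*(-27) = 245202/3871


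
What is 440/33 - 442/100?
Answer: 1337/150 ≈ 8.9133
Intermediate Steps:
440/33 - 442/100 = 440*(1/33) - 442*1/100 = 40/3 - 221/50 = 1337/150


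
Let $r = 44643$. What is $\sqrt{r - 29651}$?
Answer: $4 \sqrt{937} \approx 122.44$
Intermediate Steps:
$\sqrt{r - 29651} = \sqrt{44643 - 29651} = \sqrt{14992} = 4 \sqrt{937}$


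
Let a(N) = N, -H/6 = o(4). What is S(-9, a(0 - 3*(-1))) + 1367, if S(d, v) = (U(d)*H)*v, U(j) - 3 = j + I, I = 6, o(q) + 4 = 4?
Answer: 1367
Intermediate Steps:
o(q) = 0 (o(q) = -4 + 4 = 0)
H = 0 (H = -6*0 = 0)
U(j) = 9 + j (U(j) = 3 + (j + 6) = 3 + (6 + j) = 9 + j)
S(d, v) = 0 (S(d, v) = ((9 + d)*0)*v = 0*v = 0)
S(-9, a(0 - 3*(-1))) + 1367 = 0 + 1367 = 1367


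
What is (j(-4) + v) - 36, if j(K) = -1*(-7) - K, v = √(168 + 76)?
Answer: -25 + 2*√61 ≈ -9.3795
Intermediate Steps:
v = 2*√61 (v = √244 = 2*√61 ≈ 15.620)
j(K) = 7 - K
(j(-4) + v) - 36 = ((7 - 1*(-4)) + 2*√61) - 36 = ((7 + 4) + 2*√61) - 36 = (11 + 2*√61) - 36 = -25 + 2*√61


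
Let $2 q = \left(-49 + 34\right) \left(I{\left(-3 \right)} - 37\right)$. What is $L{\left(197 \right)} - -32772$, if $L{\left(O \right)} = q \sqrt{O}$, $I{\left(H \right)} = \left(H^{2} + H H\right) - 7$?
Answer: $32772 + 195 \sqrt{197} \approx 35509.0$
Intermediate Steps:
$I{\left(H \right)} = -7 + 2 H^{2}$ ($I{\left(H \right)} = \left(H^{2} + H^{2}\right) - 7 = 2 H^{2} - 7 = -7 + 2 H^{2}$)
$q = 195$ ($q = \frac{\left(-49 + 34\right) \left(\left(-7 + 2 \left(-3\right)^{2}\right) - 37\right)}{2} = \frac{\left(-15\right) \left(\left(-7 + 2 \cdot 9\right) - 37\right)}{2} = \frac{\left(-15\right) \left(\left(-7 + 18\right) - 37\right)}{2} = \frac{\left(-15\right) \left(11 - 37\right)}{2} = \frac{\left(-15\right) \left(-26\right)}{2} = \frac{1}{2} \cdot 390 = 195$)
$L{\left(O \right)} = 195 \sqrt{O}$
$L{\left(197 \right)} - -32772 = 195 \sqrt{197} - -32772 = 195 \sqrt{197} + 32772 = 32772 + 195 \sqrt{197}$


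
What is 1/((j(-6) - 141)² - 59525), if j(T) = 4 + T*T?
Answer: -1/49324 ≈ -2.0274e-5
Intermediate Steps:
j(T) = 4 + T²
1/((j(-6) - 141)² - 59525) = 1/(((4 + (-6)²) - 141)² - 59525) = 1/(((4 + 36) - 141)² - 59525) = 1/((40 - 141)² - 59525) = 1/((-101)² - 59525) = 1/(10201 - 59525) = 1/(-49324) = -1/49324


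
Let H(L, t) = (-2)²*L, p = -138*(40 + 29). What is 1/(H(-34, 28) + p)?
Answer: -1/9658 ≈ -0.00010354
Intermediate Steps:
p = -9522 (p = -138*69 = -9522)
H(L, t) = 4*L
1/(H(-34, 28) + p) = 1/(4*(-34) - 9522) = 1/(-136 - 9522) = 1/(-9658) = -1/9658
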